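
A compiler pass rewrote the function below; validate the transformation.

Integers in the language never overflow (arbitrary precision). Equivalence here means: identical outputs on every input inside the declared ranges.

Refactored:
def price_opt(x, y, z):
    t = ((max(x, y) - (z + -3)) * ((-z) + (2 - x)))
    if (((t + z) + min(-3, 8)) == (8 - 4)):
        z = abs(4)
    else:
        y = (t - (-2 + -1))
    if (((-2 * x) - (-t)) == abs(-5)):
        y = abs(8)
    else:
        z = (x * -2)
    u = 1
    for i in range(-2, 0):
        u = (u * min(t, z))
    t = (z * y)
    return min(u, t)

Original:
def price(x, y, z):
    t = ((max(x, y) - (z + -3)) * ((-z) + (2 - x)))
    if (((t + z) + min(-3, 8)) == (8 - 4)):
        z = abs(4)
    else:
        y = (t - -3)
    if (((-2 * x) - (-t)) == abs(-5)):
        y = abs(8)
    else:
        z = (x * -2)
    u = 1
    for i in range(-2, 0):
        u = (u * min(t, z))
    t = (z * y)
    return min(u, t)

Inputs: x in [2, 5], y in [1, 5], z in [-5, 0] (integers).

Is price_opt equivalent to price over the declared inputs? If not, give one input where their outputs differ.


Side by side, the visible changes include: constant usage differs, plus arithmetic usage differs.
As a probe, take x=4, y=2, z=0: price runs t = -14; (((t + z) + min(-3, 8)) == (8 - 4)) -> false; y = -11; (((-2 * x) - (-t)) == abs(-5)) -> false; z = -8; u = 1; [i=-2]; u = -14; [i=-1]; u = 196; t = 88; return 88; price_opt runs t = -14; (((t + z) + min(-3, 8)) == (8 - 4)) -> false; y = -11; (((-2 * x) - (-t)) == abs(-5)) -> false; z = -8; u = 1; [i=-2]; u = -14; [i=-1]; u = 196; t = 88; return 88; both end at 88.
Across all 120 domain points the two functions coincide.
verdict: equivalent


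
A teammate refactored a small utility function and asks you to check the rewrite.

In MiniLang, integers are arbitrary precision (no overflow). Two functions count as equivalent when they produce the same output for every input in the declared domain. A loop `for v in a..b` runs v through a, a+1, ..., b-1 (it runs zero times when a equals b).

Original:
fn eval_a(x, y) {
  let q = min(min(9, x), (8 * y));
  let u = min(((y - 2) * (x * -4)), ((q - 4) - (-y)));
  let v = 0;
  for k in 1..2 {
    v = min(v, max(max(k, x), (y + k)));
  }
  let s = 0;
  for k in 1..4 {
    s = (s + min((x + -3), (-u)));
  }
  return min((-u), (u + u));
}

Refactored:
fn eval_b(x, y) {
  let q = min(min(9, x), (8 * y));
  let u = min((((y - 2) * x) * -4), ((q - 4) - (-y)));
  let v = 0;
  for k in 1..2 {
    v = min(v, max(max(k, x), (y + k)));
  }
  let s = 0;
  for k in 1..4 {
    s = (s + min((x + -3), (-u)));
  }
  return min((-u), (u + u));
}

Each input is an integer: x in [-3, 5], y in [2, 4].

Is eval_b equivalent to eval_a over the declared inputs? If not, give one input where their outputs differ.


Reading the diff, among the changes: same computation, different form.
Spot check at x=2, y=3 — eval_a: q=2, then u=-8, then v=0, then (k=1), then v=0, then s=0, then (k=1), then s=-1, then (k=2), then s=-2, then (k=3), then s=-3, then returns -16. eval_b: q=2, then u=-8, then v=0, then (k=1), then v=0, then s=0, then (k=1), then s=-1, then (k=2), then s=-2, then (k=3), then s=-3, then returns -16. Both give -16.
An exhaustive pass over the 27 declared inputs shows identical outputs.
verdict: equivalent


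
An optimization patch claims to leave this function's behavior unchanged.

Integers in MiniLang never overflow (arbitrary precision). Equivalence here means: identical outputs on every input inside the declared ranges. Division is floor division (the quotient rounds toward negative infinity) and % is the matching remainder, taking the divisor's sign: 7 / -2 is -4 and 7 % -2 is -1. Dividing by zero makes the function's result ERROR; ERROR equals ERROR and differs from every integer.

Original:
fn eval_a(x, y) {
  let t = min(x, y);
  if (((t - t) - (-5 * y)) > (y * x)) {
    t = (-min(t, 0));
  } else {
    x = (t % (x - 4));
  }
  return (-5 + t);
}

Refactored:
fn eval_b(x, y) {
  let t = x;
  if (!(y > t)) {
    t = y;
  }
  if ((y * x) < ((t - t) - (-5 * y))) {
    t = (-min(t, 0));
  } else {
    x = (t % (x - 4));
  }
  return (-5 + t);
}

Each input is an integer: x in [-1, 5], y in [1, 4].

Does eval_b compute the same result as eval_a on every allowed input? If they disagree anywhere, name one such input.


Equivalent. Whatever the rewrite altered, no input in the stated domain can expose a difference.
Every one of the 28 inputs gives matching results.
One worked example (x=-1, y=1) — eval_a: t = -1; (((t - t) - (-5 * y)) > (y * x)) -> true; t = 1; return -4; eval_b: t = -1; (!(y > t)) -> false; ((y * x) < ((t - t) - (-5 * y))) -> true; t = 1; return -4; agreement on -4.
verdict: equivalent


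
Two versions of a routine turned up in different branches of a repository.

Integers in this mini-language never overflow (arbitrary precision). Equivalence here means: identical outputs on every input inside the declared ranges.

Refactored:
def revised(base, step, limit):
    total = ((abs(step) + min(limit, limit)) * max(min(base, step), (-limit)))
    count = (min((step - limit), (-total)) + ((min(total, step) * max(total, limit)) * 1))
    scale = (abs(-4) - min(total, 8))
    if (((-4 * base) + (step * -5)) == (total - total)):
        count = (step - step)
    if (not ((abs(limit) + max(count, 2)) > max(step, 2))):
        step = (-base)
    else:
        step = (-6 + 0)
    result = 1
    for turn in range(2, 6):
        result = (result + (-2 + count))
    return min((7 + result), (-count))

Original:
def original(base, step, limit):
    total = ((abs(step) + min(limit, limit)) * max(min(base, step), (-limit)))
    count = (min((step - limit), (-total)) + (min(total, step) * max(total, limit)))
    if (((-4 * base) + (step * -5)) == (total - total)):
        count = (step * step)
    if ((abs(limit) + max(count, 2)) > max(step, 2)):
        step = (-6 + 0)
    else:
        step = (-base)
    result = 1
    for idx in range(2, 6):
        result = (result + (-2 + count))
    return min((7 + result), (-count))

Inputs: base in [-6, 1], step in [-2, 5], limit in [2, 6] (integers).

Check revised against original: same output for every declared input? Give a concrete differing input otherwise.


Evaluate both at base=-5, step=4, limit=2.
original: total := -12 | count := -22 | (((-4 * base) + (step * -5)) == (total - total)): true | count := 16 | ((abs(limit) + max(count, 2)) > max(step, 2)): true | step := -6 | result := 1 | iter idx=2: | result := 15 | iter idx=3: | result := 29 | iter idx=4: | result := 43 | iter idx=5: | result := 57 | result -16
revised: total := -12 | count := -22 | scale := 16 | (((-4 * base) + (step * -5)) == (total - total)): true | count := 0 | (not ((abs(limit) + max(count, 2)) > max(step, 2))): true | step := 5 | result := 1 | iter turn=2: | result := -1 | iter turn=3: | result := -3 | iter turn=4: | result := -5 | iter turn=5: | result := -7 | result 0
-16 and 0 differ, so these are not the same function on this domain.
verdict: not equivalent; witness: base=-5, step=4, limit=2


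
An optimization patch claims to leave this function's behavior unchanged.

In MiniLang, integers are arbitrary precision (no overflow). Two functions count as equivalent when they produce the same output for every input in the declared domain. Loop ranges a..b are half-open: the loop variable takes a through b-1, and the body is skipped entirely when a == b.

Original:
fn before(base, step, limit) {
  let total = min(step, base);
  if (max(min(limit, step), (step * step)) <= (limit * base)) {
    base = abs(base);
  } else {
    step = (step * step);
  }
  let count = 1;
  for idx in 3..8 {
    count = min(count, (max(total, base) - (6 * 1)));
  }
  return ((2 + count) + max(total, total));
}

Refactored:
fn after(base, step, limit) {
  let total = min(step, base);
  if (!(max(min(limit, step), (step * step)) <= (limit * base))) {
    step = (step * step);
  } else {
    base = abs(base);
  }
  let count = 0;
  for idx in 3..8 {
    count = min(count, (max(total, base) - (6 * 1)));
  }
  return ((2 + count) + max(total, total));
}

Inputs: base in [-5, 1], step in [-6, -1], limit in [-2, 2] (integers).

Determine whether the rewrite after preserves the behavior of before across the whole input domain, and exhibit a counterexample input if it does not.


Although `1` became `0`, no input in the stated domain can expose it; all 210 inputs agree.
verdict: equivalent


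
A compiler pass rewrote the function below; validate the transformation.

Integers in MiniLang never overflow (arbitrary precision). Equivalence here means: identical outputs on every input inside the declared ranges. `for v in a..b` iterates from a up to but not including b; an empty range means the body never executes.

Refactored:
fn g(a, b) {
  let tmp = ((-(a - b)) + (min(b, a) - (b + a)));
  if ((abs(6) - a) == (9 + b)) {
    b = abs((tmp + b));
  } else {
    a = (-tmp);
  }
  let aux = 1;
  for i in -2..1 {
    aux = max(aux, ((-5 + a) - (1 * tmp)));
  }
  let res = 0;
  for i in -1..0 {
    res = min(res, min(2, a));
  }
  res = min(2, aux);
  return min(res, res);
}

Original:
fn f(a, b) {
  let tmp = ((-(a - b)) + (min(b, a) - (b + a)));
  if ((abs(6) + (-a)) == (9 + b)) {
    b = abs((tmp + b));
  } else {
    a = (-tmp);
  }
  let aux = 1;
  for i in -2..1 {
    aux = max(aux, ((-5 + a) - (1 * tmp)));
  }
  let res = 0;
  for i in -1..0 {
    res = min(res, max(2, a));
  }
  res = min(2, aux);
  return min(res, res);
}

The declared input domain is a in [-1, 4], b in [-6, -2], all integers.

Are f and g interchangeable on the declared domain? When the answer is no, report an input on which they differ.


Equivalent. The suspicious edit (`max(2, a)` became `min(2, a)`) never changes the result for any input inside the declared domain.
Across all 30 domain points the two functions coincide.
As a probe, take a=2, b=-4: f runs tmp = -8; ((abs(6) + (-a)) == (9 + b)) -> false; a = 8; aux = 1; [i=-2]; aux = 11; [i=-1]; aux = 11; [i=0]; aux = 11; res = 0; [i=-1]; res = 0; res = 2; return 2; g runs tmp = -8; ((abs(6) - a) == (9 + b)) -> false; a = 8; aux = 1; [i=-2]; aux = 11; [i=-1]; aux = 11; [i=0]; aux = 11; res = 0; [i=-1]; res = 0; res = 2; return 2; both end at 2.
verdict: equivalent


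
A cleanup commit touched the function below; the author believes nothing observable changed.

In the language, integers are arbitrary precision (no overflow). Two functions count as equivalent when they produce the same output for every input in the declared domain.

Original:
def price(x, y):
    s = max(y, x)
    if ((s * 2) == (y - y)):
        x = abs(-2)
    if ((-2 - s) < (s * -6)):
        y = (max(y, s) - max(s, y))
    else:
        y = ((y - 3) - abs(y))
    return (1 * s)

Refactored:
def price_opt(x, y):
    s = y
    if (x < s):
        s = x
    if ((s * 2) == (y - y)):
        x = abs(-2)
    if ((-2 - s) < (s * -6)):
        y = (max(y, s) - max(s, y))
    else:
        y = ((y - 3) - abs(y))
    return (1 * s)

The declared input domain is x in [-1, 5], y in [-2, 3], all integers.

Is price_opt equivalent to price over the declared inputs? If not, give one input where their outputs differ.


x=-1, y=-2 yields -1 from price but -2 from price_opt.
verdict: not equivalent; witness: x=-1, y=-2


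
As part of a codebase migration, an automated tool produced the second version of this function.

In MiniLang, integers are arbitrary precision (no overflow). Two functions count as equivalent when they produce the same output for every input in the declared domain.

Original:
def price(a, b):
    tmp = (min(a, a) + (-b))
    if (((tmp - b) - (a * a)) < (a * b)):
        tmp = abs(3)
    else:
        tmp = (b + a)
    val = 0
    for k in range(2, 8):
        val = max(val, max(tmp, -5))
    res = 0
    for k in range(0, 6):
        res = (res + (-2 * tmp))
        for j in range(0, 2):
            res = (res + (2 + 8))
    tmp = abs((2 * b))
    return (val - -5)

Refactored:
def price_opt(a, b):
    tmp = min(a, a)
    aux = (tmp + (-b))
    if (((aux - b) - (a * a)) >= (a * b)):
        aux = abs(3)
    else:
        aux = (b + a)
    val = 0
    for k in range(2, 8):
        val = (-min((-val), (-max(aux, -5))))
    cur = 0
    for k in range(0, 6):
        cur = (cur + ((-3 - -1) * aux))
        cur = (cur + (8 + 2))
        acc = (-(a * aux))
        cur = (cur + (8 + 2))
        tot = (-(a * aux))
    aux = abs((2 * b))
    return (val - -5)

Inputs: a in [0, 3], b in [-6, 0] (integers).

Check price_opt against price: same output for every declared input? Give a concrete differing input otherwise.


The rewrite breaks on a=0, b=-6, where the results are 5 and 8.
price: tmp becomes 6; next (((tmp - b) - (a * a)) < (a * b)) evaluates to false; next tmp becomes -6; next val becomes 0; next at k=2:; next val becomes 0; next at k=3:; next val becomes 0; next at k=4:; next val becomes 0; next at k=5:; next val becomes 0; next at k=6:; next val becomes 0; next at k=7:; next val becomes 0; next res becomes 0; next at k=0:; next res becomes 12; next at j=0:; next res becomes 22; next at j=1:; next res becomes 32; next at k=1:; next res becomes 44; next at j=0:; next res becomes 54; next at j=1:; next res becomes 64; next at k=2:; next res becomes 76; next at j=0:; next res becomes 86; next at j=1:; next res becomes 96; next at k=3:; next res becomes 108; next at j=0:; next res becomes 118; next at j=1:; next res becomes 128; next at k=4:; next res becomes 140; next at j=0:; next res becomes 150; next at j=1:; next res becomes 160; next at k=5:; next res becomes 172; next at j=0:; next res becomes 182; next at j=1:; next res becomes 192; next tmp becomes 12; next final value 5
price_opt: tmp becomes 0; next aux becomes 6; next (((aux - b) - (a * a)) >= (a * b)) evaluates to true; next aux becomes 3; next val becomes 0; next at k=2:; next val becomes 3; next at k=3:; next val becomes 3; next at k=4:; next val becomes 3; next at k=5:; next val becomes 3; next at k=6:; next val becomes 3; next at k=7:; next val becomes 3; next cur becomes 0; next at k=0:; next cur becomes -6; next cur becomes 4; next acc becomes 0; next cur becomes 14; next tot becomes 0; next at k=1:; next cur becomes 8; next cur becomes 18; next acc becomes 0; next cur becomes 28; next tot becomes 0; next at k=2:; next cur becomes 22; next cur becomes 32; next acc becomes 0; next cur becomes 42; next tot becomes 0; next at k=3:; next cur becomes 36; next cur becomes 46; next acc becomes 0; next cur becomes 56; next tot becomes 0; next at k=4:; next cur becomes 50; next cur becomes 60; next acc becomes 0; next cur becomes 70; next tot becomes 0; next at k=5:; next cur becomes 64; next cur becomes 74; next acc becomes 0; next cur becomes 84; next tot becomes 0; next aux becomes 12; next final value 8
verdict: not equivalent; witness: a=0, b=-6


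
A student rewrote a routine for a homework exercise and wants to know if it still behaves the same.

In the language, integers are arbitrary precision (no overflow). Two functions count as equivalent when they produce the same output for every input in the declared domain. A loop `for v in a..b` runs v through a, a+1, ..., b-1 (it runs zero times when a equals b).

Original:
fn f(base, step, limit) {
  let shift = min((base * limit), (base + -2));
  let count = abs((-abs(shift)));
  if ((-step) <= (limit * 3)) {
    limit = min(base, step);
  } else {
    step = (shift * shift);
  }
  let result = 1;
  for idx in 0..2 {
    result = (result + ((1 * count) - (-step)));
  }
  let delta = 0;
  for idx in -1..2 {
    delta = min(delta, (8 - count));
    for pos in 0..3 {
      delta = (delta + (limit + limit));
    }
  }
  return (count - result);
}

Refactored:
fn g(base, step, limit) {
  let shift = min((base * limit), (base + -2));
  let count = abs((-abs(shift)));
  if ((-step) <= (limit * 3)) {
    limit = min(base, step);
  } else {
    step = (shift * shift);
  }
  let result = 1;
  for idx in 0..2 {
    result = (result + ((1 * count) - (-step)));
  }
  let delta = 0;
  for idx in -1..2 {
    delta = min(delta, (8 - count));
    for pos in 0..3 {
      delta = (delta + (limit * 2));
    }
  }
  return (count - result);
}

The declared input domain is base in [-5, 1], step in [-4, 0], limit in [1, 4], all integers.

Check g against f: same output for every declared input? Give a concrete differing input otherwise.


Although arithmetic usage differs, and constant usage differs, 140/140 inputs agree.
verdict: equivalent


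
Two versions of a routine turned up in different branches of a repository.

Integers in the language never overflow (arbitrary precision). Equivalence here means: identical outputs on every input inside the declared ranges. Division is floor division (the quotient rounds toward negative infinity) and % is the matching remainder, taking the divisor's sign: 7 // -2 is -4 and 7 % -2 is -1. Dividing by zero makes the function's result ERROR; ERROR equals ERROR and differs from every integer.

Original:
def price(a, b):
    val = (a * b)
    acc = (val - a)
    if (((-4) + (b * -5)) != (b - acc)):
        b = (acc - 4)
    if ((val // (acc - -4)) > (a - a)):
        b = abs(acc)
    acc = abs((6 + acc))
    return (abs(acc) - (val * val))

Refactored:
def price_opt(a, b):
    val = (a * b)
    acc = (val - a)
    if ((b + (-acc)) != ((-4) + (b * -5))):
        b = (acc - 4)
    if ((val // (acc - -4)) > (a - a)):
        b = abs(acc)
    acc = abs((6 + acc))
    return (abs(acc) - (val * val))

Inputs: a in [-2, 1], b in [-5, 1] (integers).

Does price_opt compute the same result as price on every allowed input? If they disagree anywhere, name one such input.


Side by side, the visible changes include: arithmetic usage differs.
One worked example (a=0, b=-1) — price: val := 0 | acc := 0 | (((-4) + (b * -5)) != (b - acc)): true | b := -4 | ((val // (acc - -4)) > (a - a)): false | acc := 6 | result 6; price_opt: val := 0 | acc := 0 | ((b + (-acc)) != ((-4) + (b * -5))): true | b := -4 | ((val // (acc - -4)) > (a - a)): false | acc := 6 | result 6; agreement on 6.
Sweeping the whole domain (28 inputs) finds no disagreement.
verdict: equivalent


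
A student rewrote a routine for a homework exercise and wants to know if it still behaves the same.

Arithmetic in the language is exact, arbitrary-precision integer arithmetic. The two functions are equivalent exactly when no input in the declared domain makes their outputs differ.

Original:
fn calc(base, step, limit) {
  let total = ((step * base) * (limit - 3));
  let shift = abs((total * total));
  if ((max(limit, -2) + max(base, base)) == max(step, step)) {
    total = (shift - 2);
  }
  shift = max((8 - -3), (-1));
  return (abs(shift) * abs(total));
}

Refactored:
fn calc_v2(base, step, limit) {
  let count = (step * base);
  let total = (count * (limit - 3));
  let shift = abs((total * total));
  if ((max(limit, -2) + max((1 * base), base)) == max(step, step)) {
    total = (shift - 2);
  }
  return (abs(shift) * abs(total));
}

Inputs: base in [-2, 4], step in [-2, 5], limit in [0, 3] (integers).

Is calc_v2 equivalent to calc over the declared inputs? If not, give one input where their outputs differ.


Run the pair on base=-2, step=-2, limit=0.
calc: total=-12, then shift=144, then ((max(limit, -2) + max(base, base)) == max(step, step)) is true, then total=142, then shift=11, then returns 1562
calc_v2: count=4, then total=-12, then shift=144, then ((max(limit, -2) + max((1 * base), base)) == max(step, step)) is true, then total=142, then returns 20448
1562 and 20448 differ, so these are not the same function on this domain.
verdict: not equivalent; witness: base=-2, step=-2, limit=0


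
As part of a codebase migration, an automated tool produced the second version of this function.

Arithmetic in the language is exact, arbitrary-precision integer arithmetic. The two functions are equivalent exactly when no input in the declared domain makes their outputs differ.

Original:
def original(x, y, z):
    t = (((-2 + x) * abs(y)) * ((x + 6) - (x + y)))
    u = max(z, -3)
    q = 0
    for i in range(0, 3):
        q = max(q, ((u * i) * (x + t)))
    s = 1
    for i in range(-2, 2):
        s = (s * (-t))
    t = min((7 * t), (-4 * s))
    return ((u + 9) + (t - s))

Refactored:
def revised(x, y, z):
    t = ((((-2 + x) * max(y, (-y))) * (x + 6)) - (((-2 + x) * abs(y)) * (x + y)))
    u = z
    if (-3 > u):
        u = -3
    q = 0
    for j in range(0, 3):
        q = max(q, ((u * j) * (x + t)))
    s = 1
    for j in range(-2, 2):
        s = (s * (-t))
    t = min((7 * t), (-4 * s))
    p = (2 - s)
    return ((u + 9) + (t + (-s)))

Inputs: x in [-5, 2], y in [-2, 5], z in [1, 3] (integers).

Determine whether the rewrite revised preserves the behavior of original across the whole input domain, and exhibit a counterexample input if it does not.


Although constant usage differs, plus local variable names differ, plus comparison usage differs, plus arithmetic usage differs, plus statement counts differ, plus branching structure differs, 192/192 inputs agree.
verdict: equivalent


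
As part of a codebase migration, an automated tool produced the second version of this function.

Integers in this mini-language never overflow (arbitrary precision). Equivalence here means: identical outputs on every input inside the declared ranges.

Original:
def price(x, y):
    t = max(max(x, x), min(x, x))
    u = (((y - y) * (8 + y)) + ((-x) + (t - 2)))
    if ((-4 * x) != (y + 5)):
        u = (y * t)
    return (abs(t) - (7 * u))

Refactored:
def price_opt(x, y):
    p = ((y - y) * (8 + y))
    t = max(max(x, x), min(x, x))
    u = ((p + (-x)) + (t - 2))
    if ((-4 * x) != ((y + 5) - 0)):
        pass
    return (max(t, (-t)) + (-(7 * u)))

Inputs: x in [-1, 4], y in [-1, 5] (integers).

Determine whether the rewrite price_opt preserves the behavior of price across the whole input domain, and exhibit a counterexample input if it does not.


Evaluate both at x=-1, y=0.
price: t becomes -1; next u becomes -2; next ((-4 * x) != (y + 5)) evaluates to true; next u becomes 0; next final value 1
price_opt: p becomes 0; next t becomes -1; next u becomes -2; next ((-4 * x) != ((y + 5) - 0)) evaluates to true; next final value 15
1 and 15 differ, so these are not the same function on this domain.
verdict: not equivalent; witness: x=-1, y=0


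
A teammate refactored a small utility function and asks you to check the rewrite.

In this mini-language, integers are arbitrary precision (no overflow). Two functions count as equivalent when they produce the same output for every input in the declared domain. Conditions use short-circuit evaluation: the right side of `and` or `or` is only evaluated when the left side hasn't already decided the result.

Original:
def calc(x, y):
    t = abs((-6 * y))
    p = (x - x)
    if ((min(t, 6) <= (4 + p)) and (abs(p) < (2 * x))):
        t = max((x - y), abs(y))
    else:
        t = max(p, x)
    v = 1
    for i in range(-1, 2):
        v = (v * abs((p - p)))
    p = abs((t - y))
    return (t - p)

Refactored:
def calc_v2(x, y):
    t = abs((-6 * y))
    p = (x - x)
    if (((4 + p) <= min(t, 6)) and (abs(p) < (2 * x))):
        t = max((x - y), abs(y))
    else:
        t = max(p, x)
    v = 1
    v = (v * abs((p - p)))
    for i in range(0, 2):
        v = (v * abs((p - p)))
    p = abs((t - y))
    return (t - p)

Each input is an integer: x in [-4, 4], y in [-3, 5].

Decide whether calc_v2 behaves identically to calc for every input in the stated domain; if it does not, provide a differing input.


x=1, y=2 yields 0 from calc but 2 from calc_v2.
verdict: not equivalent; witness: x=1, y=2


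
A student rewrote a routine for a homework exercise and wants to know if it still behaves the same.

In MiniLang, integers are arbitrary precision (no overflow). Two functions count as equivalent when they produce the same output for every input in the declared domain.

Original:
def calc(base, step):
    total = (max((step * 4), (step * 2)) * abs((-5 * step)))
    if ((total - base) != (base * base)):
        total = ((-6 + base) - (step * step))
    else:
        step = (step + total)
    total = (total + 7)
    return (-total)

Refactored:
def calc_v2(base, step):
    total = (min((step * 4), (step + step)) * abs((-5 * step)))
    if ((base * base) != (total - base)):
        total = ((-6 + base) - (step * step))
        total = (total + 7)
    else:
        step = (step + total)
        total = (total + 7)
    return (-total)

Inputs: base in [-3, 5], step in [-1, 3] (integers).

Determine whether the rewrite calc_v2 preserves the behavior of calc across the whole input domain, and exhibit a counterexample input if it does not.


Try base=4, step=1.
calc: total = 20; ((total - base) != (base * base)) -> false; step = 21; total = 27; return -27
calc_v2: total = 10; ((base * base) != (total - base)) -> true; total = -3; total = 4; return -4
-27 vs -4 — the two versions disagree here.
verdict: not equivalent; witness: base=4, step=1


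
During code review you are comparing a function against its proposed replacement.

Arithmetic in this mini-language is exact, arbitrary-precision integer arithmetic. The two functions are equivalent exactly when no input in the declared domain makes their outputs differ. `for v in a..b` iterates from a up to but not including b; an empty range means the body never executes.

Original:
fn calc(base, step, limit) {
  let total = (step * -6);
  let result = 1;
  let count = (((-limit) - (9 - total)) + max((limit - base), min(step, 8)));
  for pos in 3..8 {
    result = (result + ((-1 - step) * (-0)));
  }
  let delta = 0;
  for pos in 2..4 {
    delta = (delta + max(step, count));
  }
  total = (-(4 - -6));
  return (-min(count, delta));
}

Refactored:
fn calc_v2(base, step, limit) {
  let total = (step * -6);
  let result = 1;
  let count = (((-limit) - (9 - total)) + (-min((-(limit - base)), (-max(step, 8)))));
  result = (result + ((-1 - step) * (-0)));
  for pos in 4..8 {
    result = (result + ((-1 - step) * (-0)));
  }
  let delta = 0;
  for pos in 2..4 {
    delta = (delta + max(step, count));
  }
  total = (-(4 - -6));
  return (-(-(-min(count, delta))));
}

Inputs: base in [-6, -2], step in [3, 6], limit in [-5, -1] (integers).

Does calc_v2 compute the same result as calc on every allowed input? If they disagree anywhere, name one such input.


Run the pair on base=-6, step=3, limit=-5.
calc: total=-18, then result=1, then count=-19, then (pos=3), then result=1, then (pos=4), then result=1, then (pos=5), then result=1, then (pos=6), then result=1, then (pos=7), then result=1, then delta=0, then (pos=2), then delta=3, then (pos=3), then delta=6, then total=-10, then returns 19
calc_v2: total=-18, then result=1, then count=-14, then result=1, then (pos=4), then result=1, then (pos=5), then result=1, then (pos=6), then result=1, then (pos=7), then result=1, then delta=0, then (pos=2), then delta=3, then (pos=3), then delta=6, then total=-10, then returns 14
19 vs 14 — the two versions disagree here.
verdict: not equivalent; witness: base=-6, step=3, limit=-5


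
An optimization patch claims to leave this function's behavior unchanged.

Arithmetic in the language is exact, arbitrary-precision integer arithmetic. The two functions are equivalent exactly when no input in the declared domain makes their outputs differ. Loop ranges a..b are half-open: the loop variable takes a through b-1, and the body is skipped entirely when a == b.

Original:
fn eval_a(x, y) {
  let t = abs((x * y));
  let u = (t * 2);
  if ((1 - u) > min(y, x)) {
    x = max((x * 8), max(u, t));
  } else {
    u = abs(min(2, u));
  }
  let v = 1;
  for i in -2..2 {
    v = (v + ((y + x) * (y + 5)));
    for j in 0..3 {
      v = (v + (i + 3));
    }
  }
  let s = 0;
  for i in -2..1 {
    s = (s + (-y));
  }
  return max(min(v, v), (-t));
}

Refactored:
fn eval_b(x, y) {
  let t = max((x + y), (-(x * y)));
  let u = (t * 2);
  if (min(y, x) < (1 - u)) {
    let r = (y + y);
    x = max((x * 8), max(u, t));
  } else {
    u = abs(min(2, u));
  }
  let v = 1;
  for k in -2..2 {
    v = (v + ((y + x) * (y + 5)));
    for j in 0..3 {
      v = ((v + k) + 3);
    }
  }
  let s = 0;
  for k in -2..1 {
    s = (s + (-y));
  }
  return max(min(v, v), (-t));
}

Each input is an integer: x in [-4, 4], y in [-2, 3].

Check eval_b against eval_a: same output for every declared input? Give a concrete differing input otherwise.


These are not equivalent — on x=-4, y=-2 the outputs split (-8 vs 6).
eval_a: t = 8; u = 16; ((1 - u) > min(y, x)) -> false; u = 2; v = 1; [i=-2]; v = -17; [j=0]; v = -16; [j=1]; v = -15; [j=2]; v = -14; [i=-1]; v = -32; [j=0]; v = -30; [j=1]; v = -28; [j=2]; v = -26; [i=0]; v = -44; [j=0]; v = -41; [j=1]; v = -38; [j=2]; v = -35; [i=1]; v = -53; [j=0]; v = -49; [j=1]; v = -45; [j=2]; v = -41; s = 0; [i=-2]; s = 2; [i=-1]; s = 4; [i=0]; s = 6; return -8
eval_b: t = -6; u = -12; (min(y, x) < (1 - u)) -> true; r = -4; x = -6; v = 1; [k=-2]; v = -23; [j=0]; v = -22; [j=1]; v = -21; [j=2]; v = -20; [k=-1]; v = -44; [j=0]; v = -42; [j=1]; v = -40; [j=2]; v = -38; [k=0]; v = -62; [j=0]; v = -59; [j=1]; v = -56; [j=2]; v = -53; [k=1]; v = -77; [j=0]; v = -73; [j=1]; v = -69; [j=2]; v = -65; s = 0; [k=-2]; s = 2; [k=-1]; s = 4; [k=0]; s = 6; return 6
verdict: not equivalent; witness: x=-4, y=-2


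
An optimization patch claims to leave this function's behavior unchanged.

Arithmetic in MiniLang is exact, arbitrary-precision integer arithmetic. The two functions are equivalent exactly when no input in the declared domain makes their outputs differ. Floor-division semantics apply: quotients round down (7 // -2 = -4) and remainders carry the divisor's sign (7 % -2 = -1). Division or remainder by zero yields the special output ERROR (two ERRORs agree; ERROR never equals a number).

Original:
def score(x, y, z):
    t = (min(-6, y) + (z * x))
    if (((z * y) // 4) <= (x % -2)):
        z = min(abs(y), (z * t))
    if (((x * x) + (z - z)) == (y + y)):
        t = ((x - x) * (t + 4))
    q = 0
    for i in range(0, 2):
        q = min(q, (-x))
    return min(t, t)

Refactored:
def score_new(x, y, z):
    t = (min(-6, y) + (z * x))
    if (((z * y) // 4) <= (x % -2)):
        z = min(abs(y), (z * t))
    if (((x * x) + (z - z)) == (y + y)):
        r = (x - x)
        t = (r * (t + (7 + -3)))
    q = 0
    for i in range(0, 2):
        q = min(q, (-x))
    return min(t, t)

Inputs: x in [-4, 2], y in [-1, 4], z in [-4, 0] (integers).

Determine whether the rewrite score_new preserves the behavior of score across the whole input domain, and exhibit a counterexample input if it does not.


Although constant usage differs; also arithmetic usage differs; also local variable names differ; also statement counts differ, 210/210 inputs agree.
verdict: equivalent


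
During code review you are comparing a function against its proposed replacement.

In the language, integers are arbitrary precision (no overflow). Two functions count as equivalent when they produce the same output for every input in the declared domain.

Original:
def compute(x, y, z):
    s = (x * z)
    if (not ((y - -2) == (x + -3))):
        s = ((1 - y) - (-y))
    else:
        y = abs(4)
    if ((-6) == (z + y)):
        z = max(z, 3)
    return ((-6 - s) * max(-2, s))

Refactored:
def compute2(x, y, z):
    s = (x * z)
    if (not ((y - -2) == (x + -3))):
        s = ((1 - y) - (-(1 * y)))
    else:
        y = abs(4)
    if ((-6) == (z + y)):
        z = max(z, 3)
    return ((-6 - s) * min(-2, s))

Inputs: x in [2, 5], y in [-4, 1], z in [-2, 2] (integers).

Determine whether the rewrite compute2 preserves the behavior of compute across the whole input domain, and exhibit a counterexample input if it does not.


The rewrite breaks on x=2, y=-4, z=-2, where the results are -7 and 14.
compute: s = -4; (not ((y - -2) == (x + -3))) -> true; s = 1; ((-6) == (z + y)) -> true; z = 3; return -7
compute2: s = -4; (not ((y - -2) == (x + -3))) -> true; s = 1; ((-6) == (z + y)) -> true; z = 3; return 14
verdict: not equivalent; witness: x=2, y=-4, z=-2


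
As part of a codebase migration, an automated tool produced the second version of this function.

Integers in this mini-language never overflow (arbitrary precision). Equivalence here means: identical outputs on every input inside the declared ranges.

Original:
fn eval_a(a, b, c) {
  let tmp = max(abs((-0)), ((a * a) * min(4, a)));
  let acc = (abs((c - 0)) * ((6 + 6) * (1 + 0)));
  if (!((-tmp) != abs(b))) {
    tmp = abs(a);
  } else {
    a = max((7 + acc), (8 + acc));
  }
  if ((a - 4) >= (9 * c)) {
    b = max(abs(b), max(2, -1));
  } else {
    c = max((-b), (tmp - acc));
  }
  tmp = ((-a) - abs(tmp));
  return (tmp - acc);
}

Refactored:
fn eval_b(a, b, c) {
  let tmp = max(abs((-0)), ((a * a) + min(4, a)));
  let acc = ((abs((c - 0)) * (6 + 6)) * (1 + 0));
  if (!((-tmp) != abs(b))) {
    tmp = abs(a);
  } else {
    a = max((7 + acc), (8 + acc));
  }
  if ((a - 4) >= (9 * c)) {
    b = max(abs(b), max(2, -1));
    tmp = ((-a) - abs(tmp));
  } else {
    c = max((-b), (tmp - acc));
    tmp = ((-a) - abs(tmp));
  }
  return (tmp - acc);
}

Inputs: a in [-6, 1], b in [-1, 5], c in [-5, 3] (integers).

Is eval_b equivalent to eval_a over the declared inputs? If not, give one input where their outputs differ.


There is a counterexample at a=-6, b=-1, c=-5: -128 on one side, -158 on the other.
eval_a: tmp becomes 0; next acc becomes 60; next (!((-tmp) != abs(b))) evaluates to false; next a becomes 68; next ((a - 4) >= (9 * c)) evaluates to true; next b becomes 2; next tmp becomes -68; next final value -128
eval_b: tmp becomes 30; next acc becomes 60; next (!((-tmp) != abs(b))) evaluates to false; next a becomes 68; next ((a - 4) >= (9 * c)) evaluates to true; next b becomes 2; next tmp becomes -98; next final value -158
verdict: not equivalent; witness: a=-6, b=-1, c=-5


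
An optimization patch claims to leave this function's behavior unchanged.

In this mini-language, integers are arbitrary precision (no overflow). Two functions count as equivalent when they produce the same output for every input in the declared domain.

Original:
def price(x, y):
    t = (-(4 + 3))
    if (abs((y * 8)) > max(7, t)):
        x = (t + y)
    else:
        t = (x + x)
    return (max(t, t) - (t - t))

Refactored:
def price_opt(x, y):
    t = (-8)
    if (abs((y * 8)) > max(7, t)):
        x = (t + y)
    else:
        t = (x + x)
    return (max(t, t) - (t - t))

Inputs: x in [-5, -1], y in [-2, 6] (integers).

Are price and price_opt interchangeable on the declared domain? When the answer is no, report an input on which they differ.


Evaluate both at x=-5, y=-2.
price: t := -7 | (abs((y * 8)) > max(7, t)): true | x := -9 | result -7
price_opt: t := -8 | (abs((y * 8)) > max(7, t)): true | x := -10 | result -8
-7 != -8, so the rewrite changes behavior.
verdict: not equivalent; witness: x=-5, y=-2


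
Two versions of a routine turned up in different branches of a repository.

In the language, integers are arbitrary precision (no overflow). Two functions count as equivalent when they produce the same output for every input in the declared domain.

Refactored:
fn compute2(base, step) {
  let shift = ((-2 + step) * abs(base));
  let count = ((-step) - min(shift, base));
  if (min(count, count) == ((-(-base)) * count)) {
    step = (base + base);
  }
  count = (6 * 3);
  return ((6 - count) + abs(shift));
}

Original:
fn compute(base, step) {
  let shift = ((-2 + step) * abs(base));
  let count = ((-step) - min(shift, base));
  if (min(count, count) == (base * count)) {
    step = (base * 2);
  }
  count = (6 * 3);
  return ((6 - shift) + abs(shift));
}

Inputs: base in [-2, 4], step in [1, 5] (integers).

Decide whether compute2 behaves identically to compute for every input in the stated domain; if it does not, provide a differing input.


Try base=-2, step=1.
compute: shift := -2 | count := 1 | (min(count, count) == (base * count)): false | count := 18 | result 10
compute2: shift := -2 | count := 1 | (min(count, count) == ((-(-base)) * count)): false | count := 18 | result -10
10 against -10: the behavior changed.
verdict: not equivalent; witness: base=-2, step=1


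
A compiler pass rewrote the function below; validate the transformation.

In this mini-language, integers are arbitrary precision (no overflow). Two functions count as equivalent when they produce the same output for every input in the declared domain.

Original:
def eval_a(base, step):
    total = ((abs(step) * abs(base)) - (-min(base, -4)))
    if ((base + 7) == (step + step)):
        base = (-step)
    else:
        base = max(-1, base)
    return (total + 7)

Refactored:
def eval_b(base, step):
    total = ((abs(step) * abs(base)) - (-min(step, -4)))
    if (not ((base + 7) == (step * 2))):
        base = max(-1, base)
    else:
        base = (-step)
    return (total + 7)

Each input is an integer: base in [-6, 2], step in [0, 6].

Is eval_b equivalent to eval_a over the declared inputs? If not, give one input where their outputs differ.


The rewrite breaks on base=-6, step=0, where the results are 1 and 3.
eval_a: total = -6; ((base + 7) == (step + step)) -> false; base = -1; return 1
eval_b: total = -4; (not ((base + 7) == (step * 2))) -> true; base = -1; return 3
verdict: not equivalent; witness: base=-6, step=0


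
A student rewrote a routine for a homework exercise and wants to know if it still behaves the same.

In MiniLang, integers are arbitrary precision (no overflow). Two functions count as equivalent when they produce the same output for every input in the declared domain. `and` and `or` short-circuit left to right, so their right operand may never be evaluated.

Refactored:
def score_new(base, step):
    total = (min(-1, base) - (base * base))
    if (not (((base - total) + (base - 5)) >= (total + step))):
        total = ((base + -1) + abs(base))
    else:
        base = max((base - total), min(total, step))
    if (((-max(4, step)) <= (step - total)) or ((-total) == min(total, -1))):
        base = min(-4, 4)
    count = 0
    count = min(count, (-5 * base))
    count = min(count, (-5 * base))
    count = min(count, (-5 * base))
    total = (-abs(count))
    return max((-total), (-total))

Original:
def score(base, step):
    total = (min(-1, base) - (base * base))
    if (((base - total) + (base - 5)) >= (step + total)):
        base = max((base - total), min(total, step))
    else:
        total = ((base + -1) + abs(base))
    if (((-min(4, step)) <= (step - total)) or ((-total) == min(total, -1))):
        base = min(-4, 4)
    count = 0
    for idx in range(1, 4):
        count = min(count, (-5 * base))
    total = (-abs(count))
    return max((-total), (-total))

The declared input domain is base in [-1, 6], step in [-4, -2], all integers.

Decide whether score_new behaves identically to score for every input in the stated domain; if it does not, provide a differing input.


Not equivalent: base=-1, step=-4 separates them (5 vs 0).
score: total := -2 | (((base - total) + (base - 5)) >= (step + total)): true | base := 1 | (((-min(4, step)) <= (step - total)) or ((-total) == min(total, -1))): false | count := 0 | iter idx=1: | count := -5 | iter idx=2: | count := -5 | iter idx=3: | count := -5 | total := -5 | result 5
score_new: total := -2 | (not (((base - total) + (base - 5)) >= (total + step))): false | base := 1 | (((-max(4, step)) <= (step - total)) or ((-total) == min(total, -1))): true | base := -4 | count := 0 | count := 0 | count := 0 | count := 0 | total := 0 | result 0
verdict: not equivalent; witness: base=-1, step=-4


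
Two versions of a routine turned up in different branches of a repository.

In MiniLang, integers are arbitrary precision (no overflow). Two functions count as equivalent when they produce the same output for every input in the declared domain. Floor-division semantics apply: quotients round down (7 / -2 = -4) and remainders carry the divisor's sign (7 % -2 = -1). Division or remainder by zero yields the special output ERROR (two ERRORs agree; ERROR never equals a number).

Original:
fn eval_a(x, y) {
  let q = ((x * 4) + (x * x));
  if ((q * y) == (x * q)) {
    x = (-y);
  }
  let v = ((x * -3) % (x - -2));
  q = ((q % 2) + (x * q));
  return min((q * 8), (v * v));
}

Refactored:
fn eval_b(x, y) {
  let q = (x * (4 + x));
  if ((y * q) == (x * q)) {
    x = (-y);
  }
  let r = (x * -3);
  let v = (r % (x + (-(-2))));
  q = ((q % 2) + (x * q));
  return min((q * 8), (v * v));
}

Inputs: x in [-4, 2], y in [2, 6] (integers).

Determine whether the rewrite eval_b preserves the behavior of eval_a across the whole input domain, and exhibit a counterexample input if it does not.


The two versions differ — the changes include local variable names differ, arithmetic usage differs, statement counts differ.
Spot check at x=1, y=2 — eval_a: q becomes 5; next ((q * y) == (x * q)) evaluates to false; next v becomes 0; next q becomes 6; next final value 0. eval_b: q becomes 5; next ((y * q) == (x * q)) evaluates to false; next r becomes -3; next v becomes 0; next q becomes 6; next final value 0. Both give 0.
An exhaustive pass over the 35 declared inputs shows identical outputs.
verdict: equivalent
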